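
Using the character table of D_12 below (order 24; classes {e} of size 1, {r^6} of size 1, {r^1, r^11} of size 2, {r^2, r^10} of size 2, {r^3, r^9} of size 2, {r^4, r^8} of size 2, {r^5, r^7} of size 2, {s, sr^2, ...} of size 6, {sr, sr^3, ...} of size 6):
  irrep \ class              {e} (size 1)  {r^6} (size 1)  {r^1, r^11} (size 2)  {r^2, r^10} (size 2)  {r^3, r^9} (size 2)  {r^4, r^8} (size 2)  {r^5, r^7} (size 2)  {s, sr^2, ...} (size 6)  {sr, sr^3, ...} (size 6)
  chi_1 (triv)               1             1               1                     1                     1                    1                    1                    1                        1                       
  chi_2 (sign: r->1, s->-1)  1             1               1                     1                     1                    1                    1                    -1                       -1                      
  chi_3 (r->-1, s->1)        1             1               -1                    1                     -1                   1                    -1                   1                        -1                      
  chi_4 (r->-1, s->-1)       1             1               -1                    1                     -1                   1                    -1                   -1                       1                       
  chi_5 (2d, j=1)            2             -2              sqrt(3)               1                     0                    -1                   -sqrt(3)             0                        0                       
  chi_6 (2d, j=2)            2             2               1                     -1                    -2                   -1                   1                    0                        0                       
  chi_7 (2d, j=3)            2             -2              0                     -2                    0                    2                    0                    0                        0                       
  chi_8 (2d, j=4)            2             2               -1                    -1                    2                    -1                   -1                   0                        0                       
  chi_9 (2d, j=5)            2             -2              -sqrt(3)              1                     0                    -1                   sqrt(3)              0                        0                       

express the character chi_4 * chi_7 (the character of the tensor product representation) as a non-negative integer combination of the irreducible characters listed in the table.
chi_4 tensor chi_7 = chi_7 (all other irreducibles have multiplicity 0).

Why: The character of a tensor product is the pointwise product (chi_4 * chi_7)(C) = chi_4(C) * chi_7(C):
  {e}: (1)*(2), {r^6}: (1)*(-2), {r^1, r^11}: (-1)*(0), {r^2, r^10}: (1)*(-2), {r^3, r^9}: (-1)*(0), {r^4, r^8}: (1)*(2), {r^5, r^7}: (-1)*(0), {s, sr^2, ...}: (-1)*(0), {sr, sr^3, ...}: (1)*(0)
so (chi_4 * chi_7) takes values
  {e} -> 2, {r^6} -> -2, {r^1, r^11} -> 0, {r^2, r^10} -> -2, {r^3, r^9} -> 0, {r^4, r^8} -> 2, {r^5, r^7} -> 0, {s, sr^2, ...} -> 0, {sr, sr^3, ...} -> 0.
Now take the inner product of this character with each irreducible chi from the table, <chi_4*chi_7, chi> = (1/24) sum_C |C| (chi_4*chi_7)(C) conj(chi(C)):
  <chi_4*chi_7, chi_1> = (1/24)[1*(2)*conj(1) + 1*(-2)*conj(1) + 2*(0)*conj(1) + 2*(-2)*conj(1) + 2*(0)*conj(1) + 2*(2)*conj(1) + 2*(0)*conj(1) + 6*(0)*conj(1) + 6*(0)*conj(1)]
      = (1/24)[(2) + (-2) + (0) + (-4) + (0) + (4) + (0) + (0) + (0)] = 0/24 = 0
  <chi_4*chi_7, chi_2> = (1/24)[1*(2)*conj(1) + 1*(-2)*conj(1) + 2*(0)*conj(1) + 2*(-2)*conj(1) + 2*(0)*conj(1) + 2*(2)*conj(1) + 2*(0)*conj(1) + 6*(0)*conj(-1) + 6*(0)*conj(-1)]
      = (1/24)[(2) + (-2) + (0) + (-4) + (0) + (4) + (0) + (0) + (0)] = 0/24 = 0
  <chi_4*chi_7, chi_3> = (1/24)[1*(2)*conj(1) + 1*(-2)*conj(1) + 2*(0)*conj(-1) + 2*(-2)*conj(1) + 2*(0)*conj(-1) + 2*(2)*conj(1) + 2*(0)*conj(-1) + 6*(0)*conj(1) + 6*(0)*conj(-1)]
      = (1/24)[(2) + (-2) + (0) + (-4) + (0) + (4) + (0) + (0) + (0)] = 0/24 = 0
  <chi_4*chi_7, chi_4> = (1/24)[1*(2)*conj(1) + 1*(-2)*conj(1) + 2*(0)*conj(-1) + 2*(-2)*conj(1) + 2*(0)*conj(-1) + 2*(2)*conj(1) + 2*(0)*conj(-1) + 6*(0)*conj(-1) + 6*(0)*conj(1)]
      = (1/24)[(2) + (-2) + (0) + (-4) + (0) + (4) + (0) + (0) + (0)] = 0/24 = 0
  <chi_4*chi_7, chi_5> = (1/24)[1*(2)*conj(2) + 1*(-2)*conj(-2) + 2*(0)*conj(sqrt(3)) + 2*(-2)*conj(1) + 2*(0)*conj(0) + 2*(2)*conj(-1) + 2*(0)*conj(-sqrt(3)) + 6*(0)*conj(0) + 6*(0)*conj(0)]
      = (1/24)[(4) + (4) + (0) + (-4) + (0) + (-4) + (0) + (0) + (0)] = 0/24 = 0
  <chi_4*chi_7, chi_6> = (1/24)[1*(2)*conj(2) + 1*(-2)*conj(2) + 2*(0)*conj(1) + 2*(-2)*conj(-1) + 2*(0)*conj(-2) + 2*(2)*conj(-1) + 2*(0)*conj(1) + 6*(0)*conj(0) + 6*(0)*conj(0)]
      = (1/24)[(4) + (-4) + (0) + (4) + (0) + (-4) + (0) + (0) + (0)] = 0/24 = 0
  <chi_4*chi_7, chi_7> = (1/24)[1*(2)*conj(2) + 1*(-2)*conj(-2) + 2*(0)*conj(0) + 2*(-2)*conj(-2) + 2*(0)*conj(0) + 2*(2)*conj(2) + 2*(0)*conj(0) + 6*(0)*conj(0) + 6*(0)*conj(0)]
      = (1/24)[(4) + (4) + (0) + (8) + (0) + (8) + (0) + (0) + (0)] = 24/24 = 1
  <chi_4*chi_7, chi_8> = (1/24)[1*(2)*conj(2) + 1*(-2)*conj(2) + 2*(0)*conj(-1) + 2*(-2)*conj(-1) + 2*(0)*conj(2) + 2*(2)*conj(-1) + 2*(0)*conj(-1) + 6*(0)*conj(0) + 6*(0)*conj(0)]
      = (1/24)[(4) + (-4) + (0) + (4) + (0) + (-4) + (0) + (0) + (0)] = 0/24 = 0
  <chi_4*chi_7, chi_9> = (1/24)[1*(2)*conj(2) + 1*(-2)*conj(-2) + 2*(0)*conj(-sqrt(3)) + 2*(-2)*conj(1) + 2*(0)*conj(0) + 2*(2)*conj(-1) + 2*(0)*conj(sqrt(3)) + 6*(0)*conj(0) + 6*(0)*conj(0)]
      = (1/24)[(4) + (4) + (0) + (-4) + (0) + (-4) + (0) + (0) + (0)] = 0/24 = 0
Hence the multiplicities are chi_7: 1. Dimension check: dim(chi_4)*dim(chi_7) = 1*2 = 2 and sum (mult * dim) = 1*2 = 2.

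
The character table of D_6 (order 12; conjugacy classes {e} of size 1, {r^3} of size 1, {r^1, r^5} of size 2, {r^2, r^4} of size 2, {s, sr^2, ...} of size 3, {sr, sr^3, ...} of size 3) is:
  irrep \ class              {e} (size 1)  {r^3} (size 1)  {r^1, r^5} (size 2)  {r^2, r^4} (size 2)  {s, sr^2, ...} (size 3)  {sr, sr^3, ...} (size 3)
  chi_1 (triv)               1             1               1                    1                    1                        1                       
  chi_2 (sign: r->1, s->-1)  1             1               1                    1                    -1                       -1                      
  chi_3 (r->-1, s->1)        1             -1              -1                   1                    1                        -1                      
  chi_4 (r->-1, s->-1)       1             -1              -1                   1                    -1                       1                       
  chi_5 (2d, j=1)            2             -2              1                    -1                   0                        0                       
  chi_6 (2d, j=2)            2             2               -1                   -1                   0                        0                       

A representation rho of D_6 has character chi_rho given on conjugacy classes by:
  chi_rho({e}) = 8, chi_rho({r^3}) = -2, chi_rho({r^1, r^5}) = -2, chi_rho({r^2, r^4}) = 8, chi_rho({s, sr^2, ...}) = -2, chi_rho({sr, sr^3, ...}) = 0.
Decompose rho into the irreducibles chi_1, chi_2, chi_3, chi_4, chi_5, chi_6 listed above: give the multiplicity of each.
Multiplicities: chi_1: 1, chi_2: 2, chi_3: 2, chi_4: 3, chi_5: 0, chi_6: 0.

Explanation: Use <chi_rho, chi> = (1/|G|) sum_C |C| * chi_rho(C) * conj(chi(C)) with |G| = 12 for each irreducible chi in the table:
  <chi_rho, chi_1> = (1/12)[1*(8)*conj(1) + 1*(-2)*conj(1) + 2*(-2)*conj(1) + 2*(8)*conj(1) + 3*(-2)*conj(1) + 3*(0)*conj(1)]
      = (1/12)[(8) + (-2) + (-4) + (16) + (-6) + (0)] = 12/12 = 1
  <chi_rho, chi_2> = (1/12)[1*(8)*conj(1) + 1*(-2)*conj(1) + 2*(-2)*conj(1) + 2*(8)*conj(1) + 3*(-2)*conj(-1) + 3*(0)*conj(-1)]
      = (1/12)[(8) + (-2) + (-4) + (16) + (6) + (0)] = 24/12 = 2
  <chi_rho, chi_3> = (1/12)[1*(8)*conj(1) + 1*(-2)*conj(-1) + 2*(-2)*conj(-1) + 2*(8)*conj(1) + 3*(-2)*conj(1) + 3*(0)*conj(-1)]
      = (1/12)[(8) + (2) + (4) + (16) + (-6) + (0)] = 24/12 = 2
  <chi_rho, chi_4> = (1/12)[1*(8)*conj(1) + 1*(-2)*conj(-1) + 2*(-2)*conj(-1) + 2*(8)*conj(1) + 3*(-2)*conj(-1) + 3*(0)*conj(1)]
      = (1/12)[(8) + (2) + (4) + (16) + (6) + (0)] = 36/12 = 3
  <chi_rho, chi_5> = (1/12)[1*(8)*conj(2) + 1*(-2)*conj(-2) + 2*(-2)*conj(1) + 2*(8)*conj(-1) + 3*(-2)*conj(0) + 3*(0)*conj(0)]
      = (1/12)[(16) + (4) + (-4) + (-16) + (0) + (0)] = 0/12 = 0
  <chi_rho, chi_6> = (1/12)[1*(8)*conj(2) + 1*(-2)*conj(2) + 2*(-2)*conj(-1) + 2*(8)*conj(-1) + 3*(-2)*conj(0) + 3*(0)*conj(0)]
      = (1/12)[(16) + (-4) + (4) + (-16) + (0) + (0)] = 0/12 = 0
Dimension check: dim(rho) = sum (mult * dim) = 1*1 + 2*1 + 2*1 + 3*1 + 0*2 + 0*2 = 8 = chi_rho(e) = 8.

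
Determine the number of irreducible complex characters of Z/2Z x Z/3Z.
6

The number of irreducible complex representations of a finite group equals its number of conjugacy classes. Z/2Z x Z/3Z is abelian of order 6, so every element is its own conjugacy class: 6 classes, so Z/2Z x Z/3Z (order 6) has exactly 6 irreducible complex representations.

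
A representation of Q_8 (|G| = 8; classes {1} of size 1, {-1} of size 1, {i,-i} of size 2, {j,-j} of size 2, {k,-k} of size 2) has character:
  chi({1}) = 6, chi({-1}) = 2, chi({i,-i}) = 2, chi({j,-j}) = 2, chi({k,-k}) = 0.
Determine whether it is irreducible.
Not irreducible (reducible): <chi, chi> = 7 > 1.

Details: <chi, chi> = (1/|G|) sum_C |C| * |chi(C)|^2 = (1/8)[1*|6|^2 + 1*|2|^2 + 2*|2|^2 + 2*|2|^2 + 2*|0|^2]
  = (1/8)[(36) + (4) + (8) + (8) + (0)] = 56/8 = 7.
A character is irreducible iff <chi, chi> = 1, so this representation is reducible.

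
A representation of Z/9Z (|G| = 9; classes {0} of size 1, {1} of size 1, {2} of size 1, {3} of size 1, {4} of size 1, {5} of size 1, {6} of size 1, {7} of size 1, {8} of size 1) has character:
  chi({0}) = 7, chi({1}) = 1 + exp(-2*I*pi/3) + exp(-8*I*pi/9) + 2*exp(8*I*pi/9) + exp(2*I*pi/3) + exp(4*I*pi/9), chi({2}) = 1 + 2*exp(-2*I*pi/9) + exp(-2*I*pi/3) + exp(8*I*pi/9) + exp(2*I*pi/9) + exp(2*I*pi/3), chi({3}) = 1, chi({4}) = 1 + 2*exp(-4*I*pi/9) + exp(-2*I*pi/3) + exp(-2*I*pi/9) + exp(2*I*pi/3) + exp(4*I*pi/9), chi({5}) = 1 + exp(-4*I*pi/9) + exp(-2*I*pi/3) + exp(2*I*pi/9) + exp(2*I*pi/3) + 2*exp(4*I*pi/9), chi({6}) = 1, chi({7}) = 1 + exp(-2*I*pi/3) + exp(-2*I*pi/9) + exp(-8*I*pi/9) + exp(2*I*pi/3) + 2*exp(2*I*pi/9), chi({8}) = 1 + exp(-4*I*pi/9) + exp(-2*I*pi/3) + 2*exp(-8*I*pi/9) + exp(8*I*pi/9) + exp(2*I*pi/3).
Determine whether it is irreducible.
Not irreducible (reducible): <chi, chi> = 9 > 1.

Solution. <chi, chi> = (1/|G|) sum_C |C| * |chi(C)|^2 = (1/9)[1*|7|^2 + 1*|1 + exp(-2*I*pi/3) + exp(-8*I*pi/9) + 2*exp(8*I*pi/9) + exp(2*I*pi/3) + exp(4*I*pi/9)|^2 + 1*|1 + 2*exp(-2*I*pi/9) + exp(-2*I*pi/3) + exp(8*I*pi/9) + exp(2*I*pi/9) + exp(2*I*pi/3)|^2 + 1*|1|^2 + 1*|1 + 2*exp(-4*I*pi/9) + exp(-2*I*pi/3) + exp(-2*I*pi/9) + exp(2*I*pi/3) + exp(4*I*pi/9)|^2 + 1*|1 + exp(-4*I*pi/9) + exp(-2*I*pi/3) + exp(2*I*pi/9) + exp(2*I*pi/3) + 2*exp(4*I*pi/9)|^2 + 1*|1|^2 + 1*|1 + exp(-2*I*pi/3) + exp(-2*I*pi/9) + exp(-8*I*pi/9) + exp(2*I*pi/3) + 2*exp(2*I*pi/9)|^2 + 1*|1 + exp(-4*I*pi/9) + exp(-2*I*pi/3) + 2*exp(-8*I*pi/9) + exp(8*I*pi/9) + exp(2*I*pi/3)|^2]
  = (1/9)[(49) + (9 + 6*exp(-4*I*pi/9) + 6*exp(-2*I*pi/9) + 4*exp(-2*I*pi/3) + 4*exp(-8*I*pi/9) + 4*exp(8*I*pi/9) + 4*exp(2*I*pi/3) + 6*exp(2*I*pi/9) + 6*exp(4*I*pi/9)) + (9 + 6*exp(-4*I*pi/9) + 4*exp(-2*I*pi/3) + 4*exp(-2*I*pi/9) + 6*exp(-8*I*pi/9) + 6*exp(8*I*pi/9) + 4*exp(2*I*pi/9) + 4*exp(2*I*pi/3) + 6*exp(4*I*pi/9)) + (1) + (9 + 4*exp(-4*I*pi/9) + 6*exp(-2*I*pi/9) + 4*exp(-2*I*pi/3) + 6*exp(-8*I*pi/9) + 6*exp(8*I*pi/9) + 4*exp(2*I*pi/3) + 6*exp(2*I*pi/9) + 4*exp(4*I*pi/9)) + (9 + 4*exp(-4*I*pi/9) + 6*exp(-2*I*pi/9) + 4*exp(-2*I*pi/3) + 6*exp(-8*I*pi/9) + 6*exp(8*I*pi/9) + 4*exp(2*I*pi/3) + 6*exp(2*I*pi/9) + 4*exp(4*I*pi/9)) + (1) + (9 + 6*exp(-4*I*pi/9) + 4*exp(-2*I*pi/3) + 4*exp(-2*I*pi/9) + 6*exp(-8*I*pi/9) + 6*exp(8*I*pi/9) + 4*exp(2*I*pi/9) + 4*exp(2*I*pi/3) + 6*exp(4*I*pi/9)) + (9 + 6*exp(-4*I*pi/9) + 6*exp(-2*I*pi/9) + 4*exp(-2*I*pi/3) + 4*exp(-8*I*pi/9) + 4*exp(8*I*pi/9) + 4*exp(2*I*pi/3) + 6*exp(2*I*pi/9) + 6*exp(4*I*pi/9))] = 81/9 = 9.
(Exp terms are combined using exp(i*s)*conj(exp(i*t)) = exp(i*(s-t)), and sums of them are collapsed using the identity that for every m > 1 the m distinct m-th roots of unity sum to 0, e.g. 1 + exp(2*I*pi/3) + exp(-2*I*pi/3) = 0.)
A character is irreducible iff <chi, chi> = 1, so this representation is reducible.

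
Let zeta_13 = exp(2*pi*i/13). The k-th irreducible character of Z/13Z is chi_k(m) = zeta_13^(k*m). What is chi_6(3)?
chi_6(3) = zeta_13^18 = exp(10*I*pi/13)

Justification: chi_6(3) = zeta_13^(6*3) = zeta_13^18. Since zeta_13^13 = 1, this equals zeta_13^5 = exp(2*pi*i*5/13) = exp(10*I*pi/13).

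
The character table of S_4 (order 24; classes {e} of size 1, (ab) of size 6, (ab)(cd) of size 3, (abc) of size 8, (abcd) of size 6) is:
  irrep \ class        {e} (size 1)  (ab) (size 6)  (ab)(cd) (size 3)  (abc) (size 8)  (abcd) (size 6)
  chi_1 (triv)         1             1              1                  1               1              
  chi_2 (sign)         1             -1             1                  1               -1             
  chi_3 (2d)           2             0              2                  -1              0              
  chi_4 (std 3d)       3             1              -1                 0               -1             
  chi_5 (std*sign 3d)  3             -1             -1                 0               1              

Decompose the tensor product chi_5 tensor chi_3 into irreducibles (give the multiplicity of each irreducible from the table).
chi_5 tensor chi_3 = chi_4 + chi_5 (all other irreducibles have multiplicity 0).

Working: The character of a tensor product is the pointwise product (chi_5 * chi_3)(C) = chi_5(C) * chi_3(C):
  {e}: (3)*(2), (ab): (-1)*(0), (ab)(cd): (-1)*(2), (abc): (0)*(-1), (abcd): (1)*(0)
so (chi_5 * chi_3) takes values
  {e} -> 6, (ab) -> 0, (ab)(cd) -> -2, (abc) -> 0, (abcd) -> 0.
Now take the inner product of this character with each irreducible chi from the table, <chi_5*chi_3, chi> = (1/24) sum_C |C| (chi_5*chi_3)(C) conj(chi(C)):
  <chi_5*chi_3, chi_1> = (1/24)[1*(6)*conj(1) + 6*(0)*conj(1) + 3*(-2)*conj(1) + 8*(0)*conj(1) + 6*(0)*conj(1)]
      = (1/24)[(6) + (0) + (-6) + (0) + (0)] = 0/24 = 0
  <chi_5*chi_3, chi_2> = (1/24)[1*(6)*conj(1) + 6*(0)*conj(-1) + 3*(-2)*conj(1) + 8*(0)*conj(1) + 6*(0)*conj(-1)]
      = (1/24)[(6) + (0) + (-6) + (0) + (0)] = 0/24 = 0
  <chi_5*chi_3, chi_3> = (1/24)[1*(6)*conj(2) + 6*(0)*conj(0) + 3*(-2)*conj(2) + 8*(0)*conj(-1) + 6*(0)*conj(0)]
      = (1/24)[(12) + (0) + (-12) + (0) + (0)] = 0/24 = 0
  <chi_5*chi_3, chi_4> = (1/24)[1*(6)*conj(3) + 6*(0)*conj(1) + 3*(-2)*conj(-1) + 8*(0)*conj(0) + 6*(0)*conj(-1)]
      = (1/24)[(18) + (0) + (6) + (0) + (0)] = 24/24 = 1
  <chi_5*chi_3, chi_5> = (1/24)[1*(6)*conj(3) + 6*(0)*conj(-1) + 3*(-2)*conj(-1) + 8*(0)*conj(0) + 6*(0)*conj(1)]
      = (1/24)[(18) + (0) + (6) + (0) + (0)] = 24/24 = 1
Hence the multiplicities are chi_4: 1, chi_5: 1. Dimension check: dim(chi_5)*dim(chi_3) = 3*2 = 6 and sum (mult * dim) = 1*3 + 1*3 = 6.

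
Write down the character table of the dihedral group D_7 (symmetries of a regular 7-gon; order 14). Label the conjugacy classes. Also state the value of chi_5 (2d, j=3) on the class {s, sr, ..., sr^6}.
Conjugacy classes: {e} of size 1, {r^1, r^6} of size 2, {r^2, r^5} of size 2, {r^3, r^4} of size 2, {s, sr, ..., sr^6} of size 7.
Character table:
  irrep \ class              {e} (size 1)  {r^1, r^6} (size 2)  {r^2, r^5} (size 2)  {r^3, r^4} (size 2)  {s, sr, ..., sr^6} (size 7)
  chi_1 (triv)               1             1                    1                    1                    1                          
  chi_2 (sign: r->1, s->-1)  1             1                    1                    1                    -1                         
  chi_3 (2d, j=1)            2             2*cos(2*pi/7)        -2*cos(3*pi/7)       -2*cos(pi/7)         0                          
  chi_4 (2d, j=2)            2             -2*cos(3*pi/7)       -2*cos(pi/7)         2*cos(2*pi/7)        0                          
  chi_5 (2d, j=3)            2             -2*cos(pi/7)         2*cos(2*pi/7)        -2*cos(3*pi/7)       0                          

Spot check: chi_5 (2d, j=3) on {s, sr, ..., sr^6} = 0.

Proof sketch: D_7 has order 2*7 = 14 with 5 conjugacy classes, hence 5 irreducibles. Sum of squared dims 1 + 1 + 4 + 4 + 4 = 14 = |G|. Linear characters come from the abelianisation; the 2-dimensional irreps have character r^k -> 2*cos(2*pi*j*k/7), reflections -> 0.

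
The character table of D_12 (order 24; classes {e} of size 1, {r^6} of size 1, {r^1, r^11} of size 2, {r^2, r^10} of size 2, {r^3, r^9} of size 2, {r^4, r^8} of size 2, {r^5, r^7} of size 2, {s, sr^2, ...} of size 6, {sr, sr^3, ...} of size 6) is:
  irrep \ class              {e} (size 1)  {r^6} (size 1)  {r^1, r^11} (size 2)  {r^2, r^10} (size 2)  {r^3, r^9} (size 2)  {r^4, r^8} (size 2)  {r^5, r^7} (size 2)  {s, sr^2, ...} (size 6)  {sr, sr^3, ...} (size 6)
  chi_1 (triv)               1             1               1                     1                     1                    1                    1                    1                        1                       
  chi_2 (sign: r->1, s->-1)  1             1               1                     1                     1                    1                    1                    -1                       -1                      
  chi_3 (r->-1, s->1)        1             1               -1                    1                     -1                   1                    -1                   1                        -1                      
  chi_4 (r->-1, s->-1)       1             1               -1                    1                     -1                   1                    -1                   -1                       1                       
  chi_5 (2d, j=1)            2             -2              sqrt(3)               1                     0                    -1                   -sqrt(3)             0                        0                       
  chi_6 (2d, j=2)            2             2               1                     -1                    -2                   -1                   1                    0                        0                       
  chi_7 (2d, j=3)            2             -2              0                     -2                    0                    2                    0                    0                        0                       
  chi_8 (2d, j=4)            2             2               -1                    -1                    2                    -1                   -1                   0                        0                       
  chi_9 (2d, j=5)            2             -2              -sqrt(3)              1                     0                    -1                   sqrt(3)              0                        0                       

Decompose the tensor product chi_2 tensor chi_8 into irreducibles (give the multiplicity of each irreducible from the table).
chi_2 tensor chi_8 = chi_8 (all other irreducibles have multiplicity 0).

Why: The character of a tensor product is the pointwise product (chi_2 * chi_8)(C) = chi_2(C) * chi_8(C):
  {e}: (1)*(2), {r^6}: (1)*(2), {r^1, r^11}: (1)*(-1), {r^2, r^10}: (1)*(-1), {r^3, r^9}: (1)*(2), {r^4, r^8}: (1)*(-1), {r^5, r^7}: (1)*(-1), {s, sr^2, ...}: (-1)*(0), {sr, sr^3, ...}: (-1)*(0)
so (chi_2 * chi_8) takes values
  {e} -> 2, {r^6} -> 2, {r^1, r^11} -> -1, {r^2, r^10} -> -1, {r^3, r^9} -> 2, {r^4, r^8} -> -1, {r^5, r^7} -> -1, {s, sr^2, ...} -> 0, {sr, sr^3, ...} -> 0.
Now take the inner product of this character with each irreducible chi from the table, <chi_2*chi_8, chi> = (1/24) sum_C |C| (chi_2*chi_8)(C) conj(chi(C)):
  <chi_2*chi_8, chi_1> = (1/24)[1*(2)*conj(1) + 1*(2)*conj(1) + 2*(-1)*conj(1) + 2*(-1)*conj(1) + 2*(2)*conj(1) + 2*(-1)*conj(1) + 2*(-1)*conj(1) + 6*(0)*conj(1) + 6*(0)*conj(1)]
      = (1/24)[(2) + (2) + (-2) + (-2) + (4) + (-2) + (-2) + (0) + (0)] = 0/24 = 0
  <chi_2*chi_8, chi_2> = (1/24)[1*(2)*conj(1) + 1*(2)*conj(1) + 2*(-1)*conj(1) + 2*(-1)*conj(1) + 2*(2)*conj(1) + 2*(-1)*conj(1) + 2*(-1)*conj(1) + 6*(0)*conj(-1) + 6*(0)*conj(-1)]
      = (1/24)[(2) + (2) + (-2) + (-2) + (4) + (-2) + (-2) + (0) + (0)] = 0/24 = 0
  <chi_2*chi_8, chi_3> = (1/24)[1*(2)*conj(1) + 1*(2)*conj(1) + 2*(-1)*conj(-1) + 2*(-1)*conj(1) + 2*(2)*conj(-1) + 2*(-1)*conj(1) + 2*(-1)*conj(-1) + 6*(0)*conj(1) + 6*(0)*conj(-1)]
      = (1/24)[(2) + (2) + (2) + (-2) + (-4) + (-2) + (2) + (0) + (0)] = 0/24 = 0
  <chi_2*chi_8, chi_4> = (1/24)[1*(2)*conj(1) + 1*(2)*conj(1) + 2*(-1)*conj(-1) + 2*(-1)*conj(1) + 2*(2)*conj(-1) + 2*(-1)*conj(1) + 2*(-1)*conj(-1) + 6*(0)*conj(-1) + 6*(0)*conj(1)]
      = (1/24)[(2) + (2) + (2) + (-2) + (-4) + (-2) + (2) + (0) + (0)] = 0/24 = 0
  <chi_2*chi_8, chi_5> = (1/24)[1*(2)*conj(2) + 1*(2)*conj(-2) + 2*(-1)*conj(sqrt(3)) + 2*(-1)*conj(1) + 2*(2)*conj(0) + 2*(-1)*conj(-1) + 2*(-1)*conj(-sqrt(3)) + 6*(0)*conj(0) + 6*(0)*conj(0)]
      = (1/24)[(4) + (-4) + (-2*sqrt(3)) + (-2) + (0) + (2) + (2*sqrt(3)) + (0) + (0)] = 0/24 = 0
  <chi_2*chi_8, chi_6> = (1/24)[1*(2)*conj(2) + 1*(2)*conj(2) + 2*(-1)*conj(1) + 2*(-1)*conj(-1) + 2*(2)*conj(-2) + 2*(-1)*conj(-1) + 2*(-1)*conj(1) + 6*(0)*conj(0) + 6*(0)*conj(0)]
      = (1/24)[(4) + (4) + (-2) + (2) + (-8) + (2) + (-2) + (0) + (0)] = 0/24 = 0
  <chi_2*chi_8, chi_7> = (1/24)[1*(2)*conj(2) + 1*(2)*conj(-2) + 2*(-1)*conj(0) + 2*(-1)*conj(-2) + 2*(2)*conj(0) + 2*(-1)*conj(2) + 2*(-1)*conj(0) + 6*(0)*conj(0) + 6*(0)*conj(0)]
      = (1/24)[(4) + (-4) + (0) + (4) + (0) + (-4) + (0) + (0) + (0)] = 0/24 = 0
  <chi_2*chi_8, chi_8> = (1/24)[1*(2)*conj(2) + 1*(2)*conj(2) + 2*(-1)*conj(-1) + 2*(-1)*conj(-1) + 2*(2)*conj(2) + 2*(-1)*conj(-1) + 2*(-1)*conj(-1) + 6*(0)*conj(0) + 6*(0)*conj(0)]
      = (1/24)[(4) + (4) + (2) + (2) + (8) + (2) + (2) + (0) + (0)] = 24/24 = 1
  <chi_2*chi_8, chi_9> = (1/24)[1*(2)*conj(2) + 1*(2)*conj(-2) + 2*(-1)*conj(-sqrt(3)) + 2*(-1)*conj(1) + 2*(2)*conj(0) + 2*(-1)*conj(-1) + 2*(-1)*conj(sqrt(3)) + 6*(0)*conj(0) + 6*(0)*conj(0)]
      = (1/24)[(4) + (-4) + (2*sqrt(3)) + (-2) + (0) + (2) + (-2*sqrt(3)) + (0) + (0)] = 0/24 = 0
Hence the multiplicities are chi_8: 1. Dimension check: dim(chi_2)*dim(chi_8) = 1*2 = 2 and sum (mult * dim) = 1*2 = 2.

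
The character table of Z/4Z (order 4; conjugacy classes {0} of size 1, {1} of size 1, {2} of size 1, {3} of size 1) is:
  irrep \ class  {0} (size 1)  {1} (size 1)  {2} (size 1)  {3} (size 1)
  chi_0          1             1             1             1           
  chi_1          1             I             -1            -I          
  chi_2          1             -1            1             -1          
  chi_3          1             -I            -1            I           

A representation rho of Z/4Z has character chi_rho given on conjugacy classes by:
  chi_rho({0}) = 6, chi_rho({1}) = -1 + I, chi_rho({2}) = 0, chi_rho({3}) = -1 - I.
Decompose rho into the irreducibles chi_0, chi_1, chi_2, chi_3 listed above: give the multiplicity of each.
Multiplicities: chi_0: 1, chi_1: 2, chi_2: 2, chi_3: 1.

Use <chi_rho, chi> = (1/|G|) sum_C |C| * chi_rho(C) * conj(chi(C)) with |G| = 4 for each irreducible chi in the table:
  <chi_rho, chi_0> = (1/4)[1*(6)*conj(1) + 1*(-1 + I)*conj(1) + 1*(0)*conj(1) + 1*(-1 - I)*conj(1)]
      = (1/4)[(6) + (-1 + I) + (0) + (-1 - I)] = 4/4 = 1
  <chi_rho, chi_1> = (1/4)[1*(6)*conj(1) + 1*(-1 + I)*conj(I) + 1*(0)*conj(-1) + 1*(-1 - I)*conj(-I)]
      = (1/4)[(6) + (1 + I) + (0) + (1 - I)] = 8/4 = 2
  <chi_rho, chi_2> = (1/4)[1*(6)*conj(1) + 1*(-1 + I)*conj(-1) + 1*(0)*conj(1) + 1*(-1 - I)*conj(-1)]
      = (1/4)[(6) + (1 - I) + (0) + (1 + I)] = 8/4 = 2
  <chi_rho, chi_3> = (1/4)[1*(6)*conj(1) + 1*(-1 + I)*conj(-I) + 1*(0)*conj(-1) + 1*(-1 - I)*conj(I)]
      = (1/4)[(6) + (-1 - I) + (0) + (-1 + I)] = 4/4 = 1
(Exp terms are combined using exp(i*s)*conj(exp(i*t)) = exp(i*(s-t)), and sums of them are collapsed using the identity that for every m > 1 the m distinct m-th roots of unity sum to 0, e.g. 1 + exp(2*I*pi/3) + exp(-2*I*pi/3) = 0.)
Dimension check: dim(rho) = sum (mult * dim) = 1*1 + 2*1 + 2*1 + 1*1 = 6 = chi_rho(e) = 6.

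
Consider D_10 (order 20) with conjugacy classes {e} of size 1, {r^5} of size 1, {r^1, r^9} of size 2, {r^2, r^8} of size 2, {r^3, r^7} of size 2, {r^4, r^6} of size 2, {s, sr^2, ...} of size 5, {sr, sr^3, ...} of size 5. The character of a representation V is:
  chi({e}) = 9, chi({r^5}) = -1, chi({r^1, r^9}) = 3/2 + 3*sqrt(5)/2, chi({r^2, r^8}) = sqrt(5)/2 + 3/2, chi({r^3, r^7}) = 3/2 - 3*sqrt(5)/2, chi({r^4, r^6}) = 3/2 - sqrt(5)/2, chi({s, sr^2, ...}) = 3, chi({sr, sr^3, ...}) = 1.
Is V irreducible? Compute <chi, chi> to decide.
Not irreducible (reducible): <chi, chi> = 10 > 1.

Working: <chi, chi> = (1/|G|) sum_C |C| * |chi(C)|^2 = (1/20)[1*|9|^2 + 1*|-1|^2 + 2*|3/2 + 3*sqrt(5)/2|^2 + 2*|sqrt(5)/2 + 3/2|^2 + 2*|3/2 - 3*sqrt(5)/2|^2 + 2*|3/2 - sqrt(5)/2|^2 + 5*|3|^2 + 5*|1|^2]
  = (1/20)[(81) + (1) + (9*sqrt(5) + 27) + (3*sqrt(5) + 7) + (27 - 9*sqrt(5)) + (7 - 3*sqrt(5)) + (45) + (5)] = 200/20 = 10.
A character is irreducible iff <chi, chi> = 1, so this representation is reducible.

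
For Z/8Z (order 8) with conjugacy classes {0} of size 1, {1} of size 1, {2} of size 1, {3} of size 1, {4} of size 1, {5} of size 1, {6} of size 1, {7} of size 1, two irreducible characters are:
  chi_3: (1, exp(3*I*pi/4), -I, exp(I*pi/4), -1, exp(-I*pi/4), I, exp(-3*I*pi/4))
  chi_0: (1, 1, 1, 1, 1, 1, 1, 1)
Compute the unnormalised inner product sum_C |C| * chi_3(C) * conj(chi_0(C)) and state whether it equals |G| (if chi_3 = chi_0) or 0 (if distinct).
Sum = 0; so <chi_3, chi_0> = 0 (distinct irreducibles are orthogonal).

Derivation: Compute term by term over conjugacy classes (|C| * chi_3(C) * conj(chi_0(C))):
  1*(1)*conj(1) + 1*(exp(3*I*pi/4))*conj(1) + 1*(-I)*conj(1) + 1*(exp(I*pi/4))*conj(1) + 1*(-1)*conj(1) + 1*(exp(-I*pi/4))*conj(1) + 1*(I)*conj(1) + 1*(exp(-3*I*pi/4))*conj(1)
  = (1) + (exp(3*I*pi/4)) + (-I) + (exp(I*pi/4)) + (-1) + (exp(-I*pi/4)) + (I) + (exp(-3*I*pi/4))
  = 0.
(Exp terms are combined using exp(i*s)*conj(exp(i*t)) = exp(i*(s-t)), and sums of them are collapsed using the identity that for every m > 1 the m distinct m-th roots of unity sum to 0, e.g. 1 + exp(2*I*pi/3) + exp(-2*I*pi/3) = 0.)
Dividing by |G| = 8 gives 0/8 = 0, matching the row-orthogonality relation <chi_3, chi_0> = [chi_3 = chi_0].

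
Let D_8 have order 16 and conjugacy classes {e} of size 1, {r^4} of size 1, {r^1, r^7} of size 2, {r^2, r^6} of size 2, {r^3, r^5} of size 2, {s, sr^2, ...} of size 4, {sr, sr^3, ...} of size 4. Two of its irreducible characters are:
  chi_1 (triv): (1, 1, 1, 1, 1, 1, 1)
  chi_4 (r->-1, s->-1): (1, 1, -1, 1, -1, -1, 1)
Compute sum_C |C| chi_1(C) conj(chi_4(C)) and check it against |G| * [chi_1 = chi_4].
Sum = 0; so <chi_1, chi_4> = 0 (distinct irreducibles are orthogonal).

Working: Compute term by term over conjugacy classes (|C| * chi_1(C) * conj(chi_4(C))):
  1*(1)*conj(1) + 1*(1)*conj(1) + 2*(1)*conj(-1) + 2*(1)*conj(1) + 2*(1)*conj(-1) + 4*(1)*conj(-1) + 4*(1)*conj(1)
  = (1) + (1) + (-2) + (2) + (-2) + (-4) + (4)
  = 0.
Dividing by |G| = 16 gives 0/16 = 0, matching the row-orthogonality relation <chi_1, chi_4> = [chi_1 = chi_4].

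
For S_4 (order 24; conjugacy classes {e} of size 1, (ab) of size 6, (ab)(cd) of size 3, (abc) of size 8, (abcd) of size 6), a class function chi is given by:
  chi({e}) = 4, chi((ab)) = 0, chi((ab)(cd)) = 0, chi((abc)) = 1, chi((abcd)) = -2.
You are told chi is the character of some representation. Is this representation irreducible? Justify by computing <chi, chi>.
Not irreducible (reducible): <chi, chi> = 2 > 1.

Why: <chi, chi> = (1/|G|) sum_C |C| * |chi(C)|^2 = (1/24)[1*|4|^2 + 6*|0|^2 + 3*|0|^2 + 8*|1|^2 + 6*|-2|^2]
  = (1/24)[(16) + (0) + (0) + (8) + (24)] = 48/24 = 2.
A character is irreducible iff <chi, chi> = 1, so this representation is reducible.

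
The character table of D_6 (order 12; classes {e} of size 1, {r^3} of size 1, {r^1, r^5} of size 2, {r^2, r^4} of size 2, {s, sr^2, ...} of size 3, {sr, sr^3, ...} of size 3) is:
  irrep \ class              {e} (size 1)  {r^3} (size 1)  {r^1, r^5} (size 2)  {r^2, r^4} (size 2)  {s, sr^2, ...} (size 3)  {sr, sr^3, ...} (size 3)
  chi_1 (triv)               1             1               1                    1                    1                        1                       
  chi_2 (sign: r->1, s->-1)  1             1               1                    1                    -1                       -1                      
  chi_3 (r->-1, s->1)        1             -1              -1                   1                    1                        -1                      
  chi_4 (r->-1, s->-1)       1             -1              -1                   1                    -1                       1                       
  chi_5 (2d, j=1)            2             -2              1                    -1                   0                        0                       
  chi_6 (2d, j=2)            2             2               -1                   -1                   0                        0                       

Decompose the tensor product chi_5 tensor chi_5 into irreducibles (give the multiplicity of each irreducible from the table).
chi_5 tensor chi_5 = chi_1 + chi_2 + chi_6 (all other irreducibles have multiplicity 0).

Proof sketch: The character of a tensor product is the pointwise product (chi_5 * chi_5)(C) = chi_5(C) * chi_5(C):
  {e}: (2)*(2), {r^3}: (-2)*(-2), {r^1, r^5}: (1)*(1), {r^2, r^4}: (-1)*(-1), {s, sr^2, ...}: (0)*(0), {sr, sr^3, ...}: (0)*(0)
so (chi_5 * chi_5) takes values
  {e} -> 4, {r^3} -> 4, {r^1, r^5} -> 1, {r^2, r^4} -> 1, {s, sr^2, ...} -> 0, {sr, sr^3, ...} -> 0.
Now take the inner product of this character with each irreducible chi from the table, <chi_5*chi_5, chi> = (1/12) sum_C |C| (chi_5*chi_5)(C) conj(chi(C)):
  <chi_5*chi_5, chi_1> = (1/12)[1*(4)*conj(1) + 1*(4)*conj(1) + 2*(1)*conj(1) + 2*(1)*conj(1) + 3*(0)*conj(1) + 3*(0)*conj(1)]
      = (1/12)[(4) + (4) + (2) + (2) + (0) + (0)] = 12/12 = 1
  <chi_5*chi_5, chi_2> = (1/12)[1*(4)*conj(1) + 1*(4)*conj(1) + 2*(1)*conj(1) + 2*(1)*conj(1) + 3*(0)*conj(-1) + 3*(0)*conj(-1)]
      = (1/12)[(4) + (4) + (2) + (2) + (0) + (0)] = 12/12 = 1
  <chi_5*chi_5, chi_3> = (1/12)[1*(4)*conj(1) + 1*(4)*conj(-1) + 2*(1)*conj(-1) + 2*(1)*conj(1) + 3*(0)*conj(1) + 3*(0)*conj(-1)]
      = (1/12)[(4) + (-4) + (-2) + (2) + (0) + (0)] = 0/12 = 0
  <chi_5*chi_5, chi_4> = (1/12)[1*(4)*conj(1) + 1*(4)*conj(-1) + 2*(1)*conj(-1) + 2*(1)*conj(1) + 3*(0)*conj(-1) + 3*(0)*conj(1)]
      = (1/12)[(4) + (-4) + (-2) + (2) + (0) + (0)] = 0/12 = 0
  <chi_5*chi_5, chi_5> = (1/12)[1*(4)*conj(2) + 1*(4)*conj(-2) + 2*(1)*conj(1) + 2*(1)*conj(-1) + 3*(0)*conj(0) + 3*(0)*conj(0)]
      = (1/12)[(8) + (-8) + (2) + (-2) + (0) + (0)] = 0/12 = 0
  <chi_5*chi_5, chi_6> = (1/12)[1*(4)*conj(2) + 1*(4)*conj(2) + 2*(1)*conj(-1) + 2*(1)*conj(-1) + 3*(0)*conj(0) + 3*(0)*conj(0)]
      = (1/12)[(8) + (8) + (-2) + (-2) + (0) + (0)] = 12/12 = 1
Hence the multiplicities are chi_1: 1, chi_2: 1, chi_6: 1. Dimension check: dim(chi_5)*dim(chi_5) = 2*2 = 4 and sum (mult * dim) = 1*1 + 1*1 + 1*2 = 4.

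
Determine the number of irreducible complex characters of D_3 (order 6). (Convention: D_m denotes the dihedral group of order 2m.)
3

Explanation: The number of irreducible complex representations of a finite group equals its number of conjugacy classes. D_3 has 3 conjugacy classes ((n+3)/2 for n odd), so D_3 (order 6) has exactly 3 irreducible complex representations.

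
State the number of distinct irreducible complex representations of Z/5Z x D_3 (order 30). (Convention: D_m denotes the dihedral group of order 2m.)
15

Details: The number of irreducible complex representations of a finite group equals its number of conjugacy classes. For a direct product, #classes(G x H) = #classes(G) * #classes(H). Z/5Z has 5 classes (abelian), D_3 has 3 classes, so 5 * 3 = 15, so Z/5Z x D_3 (order 30) has exactly 15 irreducible complex representations.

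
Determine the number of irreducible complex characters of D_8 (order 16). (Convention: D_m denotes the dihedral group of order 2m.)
7

The number of irreducible complex representations of a finite group equals its number of conjugacy classes. D_8 has 7 conjugacy classes (n/2 + 3 for n even), so D_8 (order 16) has exactly 7 irreducible complex representations.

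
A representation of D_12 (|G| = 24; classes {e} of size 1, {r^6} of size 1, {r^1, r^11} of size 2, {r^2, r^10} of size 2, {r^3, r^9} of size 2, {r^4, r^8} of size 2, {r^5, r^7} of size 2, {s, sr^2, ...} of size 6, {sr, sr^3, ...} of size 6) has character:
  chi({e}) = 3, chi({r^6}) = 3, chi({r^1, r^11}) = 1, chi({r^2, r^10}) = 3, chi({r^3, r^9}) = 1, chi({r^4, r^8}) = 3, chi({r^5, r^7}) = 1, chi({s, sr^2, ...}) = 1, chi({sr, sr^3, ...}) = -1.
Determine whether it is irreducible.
Not irreducible (reducible): <chi, chi> = 3 > 1.

Derivation: <chi, chi> = (1/|G|) sum_C |C| * |chi(C)|^2 = (1/24)[1*|3|^2 + 1*|3|^2 + 2*|1|^2 + 2*|3|^2 + 2*|1|^2 + 2*|3|^2 + 2*|1|^2 + 6*|1|^2 + 6*|-1|^2]
  = (1/24)[(9) + (9) + (2) + (18) + (2) + (18) + (2) + (6) + (6)] = 72/24 = 3.
A character is irreducible iff <chi, chi> = 1, so this representation is reducible.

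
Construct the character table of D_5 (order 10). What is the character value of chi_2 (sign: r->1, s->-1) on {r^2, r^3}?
Conjugacy classes: {e} of size 1, {r^1, r^4} of size 2, {r^2, r^3} of size 2, {s, sr, ..., sr^4} of size 5.
Character table:
  irrep \ class              {e} (size 1)  {r^1, r^4} (size 2)  {r^2, r^3} (size 2)  {s, sr, ..., sr^4} (size 5)
  chi_1 (triv)               1             1                    1                    1                          
  chi_2 (sign: r->1, s->-1)  1             1                    1                    -1                         
  chi_3 (2d, j=1)            2             -1/2 + sqrt(5)/2     -sqrt(5)/2 - 1/2     0                          
  chi_4 (2d, j=2)            2             -sqrt(5)/2 - 1/2     -1/2 + sqrt(5)/2     0                          

Spot check: chi_2 (sign: r->1, s->-1) on {r^2, r^3} = 1.

Explanation: D_5 has order 2*5 = 10 with 4 conjugacy classes, hence 4 irreducibles. Sum of squared dims 1 + 1 + 4 + 4 = 10 = |G|. Linear characters come from the abelianisation; the 2-dimensional irreps have character r^k -> 2*cos(2*pi*j*k/5), reflections -> 0.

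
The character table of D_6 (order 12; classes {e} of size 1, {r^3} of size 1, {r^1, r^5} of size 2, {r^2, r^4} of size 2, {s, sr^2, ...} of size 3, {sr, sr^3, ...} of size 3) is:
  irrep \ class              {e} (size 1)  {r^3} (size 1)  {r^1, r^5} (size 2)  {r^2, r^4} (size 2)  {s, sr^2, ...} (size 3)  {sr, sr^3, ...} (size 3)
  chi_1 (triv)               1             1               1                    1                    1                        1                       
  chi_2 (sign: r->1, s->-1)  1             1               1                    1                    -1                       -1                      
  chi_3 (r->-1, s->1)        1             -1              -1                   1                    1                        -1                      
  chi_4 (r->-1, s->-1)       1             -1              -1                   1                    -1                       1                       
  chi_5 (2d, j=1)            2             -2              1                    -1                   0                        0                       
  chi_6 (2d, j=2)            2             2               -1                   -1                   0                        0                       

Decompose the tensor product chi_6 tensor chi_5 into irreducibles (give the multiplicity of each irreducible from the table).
chi_6 tensor chi_5 = chi_3 + chi_4 + chi_5 (all other irreducibles have multiplicity 0).

Derivation: The character of a tensor product is the pointwise product (chi_6 * chi_5)(C) = chi_6(C) * chi_5(C):
  {e}: (2)*(2), {r^3}: (2)*(-2), {r^1, r^5}: (-1)*(1), {r^2, r^4}: (-1)*(-1), {s, sr^2, ...}: (0)*(0), {sr, sr^3, ...}: (0)*(0)
so (chi_6 * chi_5) takes values
  {e} -> 4, {r^3} -> -4, {r^1, r^5} -> -1, {r^2, r^4} -> 1, {s, sr^2, ...} -> 0, {sr, sr^3, ...} -> 0.
Now take the inner product of this character with each irreducible chi from the table, <chi_6*chi_5, chi> = (1/12) sum_C |C| (chi_6*chi_5)(C) conj(chi(C)):
  <chi_6*chi_5, chi_1> = (1/12)[1*(4)*conj(1) + 1*(-4)*conj(1) + 2*(-1)*conj(1) + 2*(1)*conj(1) + 3*(0)*conj(1) + 3*(0)*conj(1)]
      = (1/12)[(4) + (-4) + (-2) + (2) + (0) + (0)] = 0/12 = 0
  <chi_6*chi_5, chi_2> = (1/12)[1*(4)*conj(1) + 1*(-4)*conj(1) + 2*(-1)*conj(1) + 2*(1)*conj(1) + 3*(0)*conj(-1) + 3*(0)*conj(-1)]
      = (1/12)[(4) + (-4) + (-2) + (2) + (0) + (0)] = 0/12 = 0
  <chi_6*chi_5, chi_3> = (1/12)[1*(4)*conj(1) + 1*(-4)*conj(-1) + 2*(-1)*conj(-1) + 2*(1)*conj(1) + 3*(0)*conj(1) + 3*(0)*conj(-1)]
      = (1/12)[(4) + (4) + (2) + (2) + (0) + (0)] = 12/12 = 1
  <chi_6*chi_5, chi_4> = (1/12)[1*(4)*conj(1) + 1*(-4)*conj(-1) + 2*(-1)*conj(-1) + 2*(1)*conj(1) + 3*(0)*conj(-1) + 3*(0)*conj(1)]
      = (1/12)[(4) + (4) + (2) + (2) + (0) + (0)] = 12/12 = 1
  <chi_6*chi_5, chi_5> = (1/12)[1*(4)*conj(2) + 1*(-4)*conj(-2) + 2*(-1)*conj(1) + 2*(1)*conj(-1) + 3*(0)*conj(0) + 3*(0)*conj(0)]
      = (1/12)[(8) + (8) + (-2) + (-2) + (0) + (0)] = 12/12 = 1
  <chi_6*chi_5, chi_6> = (1/12)[1*(4)*conj(2) + 1*(-4)*conj(2) + 2*(-1)*conj(-1) + 2*(1)*conj(-1) + 3*(0)*conj(0) + 3*(0)*conj(0)]
      = (1/12)[(8) + (-8) + (2) + (-2) + (0) + (0)] = 0/12 = 0
Hence the multiplicities are chi_3: 1, chi_4: 1, chi_5: 1. Dimension check: dim(chi_6)*dim(chi_5) = 2*2 = 4 and sum (mult * dim) = 1*1 + 1*1 + 1*2 = 4.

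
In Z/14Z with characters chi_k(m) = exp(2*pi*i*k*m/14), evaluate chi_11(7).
chi_11(7) = zeta_14^77 = -1

Explanation: chi_11(7) = zeta_14^(11*7) = zeta_14^77. Since zeta_14^14 = 1, this equals zeta_14^7 = exp(2*pi*i*7/14) = -1.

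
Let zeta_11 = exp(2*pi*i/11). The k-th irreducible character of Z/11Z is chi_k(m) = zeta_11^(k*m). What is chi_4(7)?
chi_4(7) = zeta_11^28 = exp(-10*I*pi/11)

Derivation: chi_4(7) = zeta_11^(4*7) = zeta_11^28. Since zeta_11^11 = 1, this equals zeta_11^6 = exp(2*pi*i*6/11) = exp(-10*I*pi/11).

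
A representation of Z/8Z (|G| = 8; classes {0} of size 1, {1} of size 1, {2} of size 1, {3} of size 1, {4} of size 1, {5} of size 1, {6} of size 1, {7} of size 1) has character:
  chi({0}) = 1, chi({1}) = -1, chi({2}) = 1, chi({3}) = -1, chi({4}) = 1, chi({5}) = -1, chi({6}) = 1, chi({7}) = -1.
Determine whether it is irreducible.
Irreducible: <chi, chi> = 1.

Justification: <chi, chi> = (1/|G|) sum_C |C| * |chi(C)|^2 = (1/8)[1*|1|^2 + 1*|-1|^2 + 1*|1|^2 + 1*|-1|^2 + 1*|1|^2 + 1*|-1|^2 + 1*|1|^2 + 1*|-1|^2]
  = (1/8)[(1) + (1) + (1) + (1) + (1) + (1) + (1) + (1)] = 8/8 = 1.
(Exp terms are combined using exp(i*s)*conj(exp(i*t)) = exp(i*(s-t)), and sums of them are collapsed using the identity that for every m > 1 the m distinct m-th roots of unity sum to 0, e.g. 1 + exp(2*I*pi/3) + exp(-2*I*pi/3) = 0.)
A character is irreducible iff <chi, chi> = 1, so this representation is irreducible.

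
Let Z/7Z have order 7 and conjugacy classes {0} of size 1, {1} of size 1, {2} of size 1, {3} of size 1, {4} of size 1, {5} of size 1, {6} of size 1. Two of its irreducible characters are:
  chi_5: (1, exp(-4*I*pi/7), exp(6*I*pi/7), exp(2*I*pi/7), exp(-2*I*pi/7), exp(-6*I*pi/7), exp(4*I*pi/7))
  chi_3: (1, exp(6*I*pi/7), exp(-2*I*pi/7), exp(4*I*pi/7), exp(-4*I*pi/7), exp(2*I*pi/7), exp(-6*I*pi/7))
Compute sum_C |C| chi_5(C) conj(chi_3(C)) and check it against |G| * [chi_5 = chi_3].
Sum = 0; so <chi_5, chi_3> = 0 (distinct irreducibles are orthogonal).

Justification: Compute term by term over conjugacy classes (|C| * chi_5(C) * conj(chi_3(C))):
  1*(1)*conj(1) + 1*(exp(-4*I*pi/7))*conj(exp(6*I*pi/7)) + 1*(exp(6*I*pi/7))*conj(exp(-2*I*pi/7)) + 1*(exp(2*I*pi/7))*conj(exp(4*I*pi/7)) + 1*(exp(-2*I*pi/7))*conj(exp(-4*I*pi/7)) + 1*(exp(-6*I*pi/7))*conj(exp(2*I*pi/7)) + 1*(exp(4*I*pi/7))*conj(exp(-6*I*pi/7))
  = (1) + (exp(4*I*pi/7)) + (exp(-6*I*pi/7)) + (exp(-2*I*pi/7)) + (exp(2*I*pi/7)) + (exp(6*I*pi/7)) + (exp(-4*I*pi/7))
  = 0.
(Exp terms are combined using exp(i*s)*conj(exp(i*t)) = exp(i*(s-t)), and sums of them are collapsed using the identity that for every m > 1 the m distinct m-th roots of unity sum to 0, e.g. 1 + exp(2*I*pi/3) + exp(-2*I*pi/3) = 0.)
Dividing by |G| = 7 gives 0/7 = 0, matching the row-orthogonality relation <chi_5, chi_3> = [chi_5 = chi_3].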